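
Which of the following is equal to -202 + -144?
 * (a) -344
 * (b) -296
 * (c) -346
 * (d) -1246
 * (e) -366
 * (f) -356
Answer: c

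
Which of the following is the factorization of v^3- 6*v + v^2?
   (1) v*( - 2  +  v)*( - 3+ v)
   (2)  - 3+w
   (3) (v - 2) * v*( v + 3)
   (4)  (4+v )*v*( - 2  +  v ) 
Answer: 3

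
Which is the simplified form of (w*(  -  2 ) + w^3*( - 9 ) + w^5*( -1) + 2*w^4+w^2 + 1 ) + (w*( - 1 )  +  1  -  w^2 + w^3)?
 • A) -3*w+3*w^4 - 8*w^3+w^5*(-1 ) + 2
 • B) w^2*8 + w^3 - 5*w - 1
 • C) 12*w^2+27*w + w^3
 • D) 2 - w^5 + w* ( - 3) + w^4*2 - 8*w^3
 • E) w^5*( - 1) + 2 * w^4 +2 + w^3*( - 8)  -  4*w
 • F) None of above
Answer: D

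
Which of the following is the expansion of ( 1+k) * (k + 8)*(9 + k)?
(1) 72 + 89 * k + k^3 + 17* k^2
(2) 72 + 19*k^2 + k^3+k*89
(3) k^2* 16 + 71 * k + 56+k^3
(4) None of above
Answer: 4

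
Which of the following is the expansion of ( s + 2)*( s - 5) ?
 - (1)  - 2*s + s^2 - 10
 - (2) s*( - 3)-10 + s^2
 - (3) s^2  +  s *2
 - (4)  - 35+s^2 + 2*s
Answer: 2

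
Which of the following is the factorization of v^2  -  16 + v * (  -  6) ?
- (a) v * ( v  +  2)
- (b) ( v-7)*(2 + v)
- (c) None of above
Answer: c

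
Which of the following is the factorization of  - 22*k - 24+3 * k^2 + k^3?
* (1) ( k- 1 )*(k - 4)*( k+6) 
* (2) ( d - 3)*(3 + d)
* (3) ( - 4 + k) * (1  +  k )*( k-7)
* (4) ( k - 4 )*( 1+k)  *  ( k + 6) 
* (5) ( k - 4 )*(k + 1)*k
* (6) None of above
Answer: 4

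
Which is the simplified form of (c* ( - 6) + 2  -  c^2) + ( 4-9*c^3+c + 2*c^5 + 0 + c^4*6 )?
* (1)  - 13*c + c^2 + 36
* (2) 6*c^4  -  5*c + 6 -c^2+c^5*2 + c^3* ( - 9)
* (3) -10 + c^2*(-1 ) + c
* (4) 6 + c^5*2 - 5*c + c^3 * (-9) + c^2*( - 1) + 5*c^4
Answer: 2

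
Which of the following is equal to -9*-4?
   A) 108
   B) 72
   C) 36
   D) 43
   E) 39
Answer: C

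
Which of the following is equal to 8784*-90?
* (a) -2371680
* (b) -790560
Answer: b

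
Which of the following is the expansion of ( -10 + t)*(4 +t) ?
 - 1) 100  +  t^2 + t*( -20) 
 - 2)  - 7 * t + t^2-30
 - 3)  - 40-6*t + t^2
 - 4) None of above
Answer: 3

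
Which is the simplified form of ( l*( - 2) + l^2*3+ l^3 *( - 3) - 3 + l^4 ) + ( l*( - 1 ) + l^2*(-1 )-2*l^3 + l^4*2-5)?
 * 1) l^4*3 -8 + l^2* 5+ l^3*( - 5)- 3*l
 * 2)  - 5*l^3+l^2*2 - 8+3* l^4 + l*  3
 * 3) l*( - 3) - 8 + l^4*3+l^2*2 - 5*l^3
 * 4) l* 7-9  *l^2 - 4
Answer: 3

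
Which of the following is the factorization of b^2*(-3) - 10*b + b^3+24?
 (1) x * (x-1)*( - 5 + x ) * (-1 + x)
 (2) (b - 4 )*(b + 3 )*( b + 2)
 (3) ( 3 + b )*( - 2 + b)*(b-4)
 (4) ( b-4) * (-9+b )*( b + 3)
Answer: 3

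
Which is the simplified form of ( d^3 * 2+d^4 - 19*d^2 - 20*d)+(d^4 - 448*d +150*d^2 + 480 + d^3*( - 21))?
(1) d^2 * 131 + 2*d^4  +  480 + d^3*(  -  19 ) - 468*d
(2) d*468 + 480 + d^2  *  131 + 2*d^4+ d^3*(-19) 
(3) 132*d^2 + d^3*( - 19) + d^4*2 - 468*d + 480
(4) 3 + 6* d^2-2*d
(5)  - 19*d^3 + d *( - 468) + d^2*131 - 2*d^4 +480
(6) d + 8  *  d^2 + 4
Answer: 1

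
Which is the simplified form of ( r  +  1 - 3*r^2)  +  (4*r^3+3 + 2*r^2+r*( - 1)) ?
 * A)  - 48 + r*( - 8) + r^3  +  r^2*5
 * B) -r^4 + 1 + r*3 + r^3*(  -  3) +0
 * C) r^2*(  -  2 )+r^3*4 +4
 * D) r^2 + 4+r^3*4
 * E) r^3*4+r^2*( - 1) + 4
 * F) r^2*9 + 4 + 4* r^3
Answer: E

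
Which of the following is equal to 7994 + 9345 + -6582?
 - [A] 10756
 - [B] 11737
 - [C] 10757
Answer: C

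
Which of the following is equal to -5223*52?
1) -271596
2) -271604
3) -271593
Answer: 1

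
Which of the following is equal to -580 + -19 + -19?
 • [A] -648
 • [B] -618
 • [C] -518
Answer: B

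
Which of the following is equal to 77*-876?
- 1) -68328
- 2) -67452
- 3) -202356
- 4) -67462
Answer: 2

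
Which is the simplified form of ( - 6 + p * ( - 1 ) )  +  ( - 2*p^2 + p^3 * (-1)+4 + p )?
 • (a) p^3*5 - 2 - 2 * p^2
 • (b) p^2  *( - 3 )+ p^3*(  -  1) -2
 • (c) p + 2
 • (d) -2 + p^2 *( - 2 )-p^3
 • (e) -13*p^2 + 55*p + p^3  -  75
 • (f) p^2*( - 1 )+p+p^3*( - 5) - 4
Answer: d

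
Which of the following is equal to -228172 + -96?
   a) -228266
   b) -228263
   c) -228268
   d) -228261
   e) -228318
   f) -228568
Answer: c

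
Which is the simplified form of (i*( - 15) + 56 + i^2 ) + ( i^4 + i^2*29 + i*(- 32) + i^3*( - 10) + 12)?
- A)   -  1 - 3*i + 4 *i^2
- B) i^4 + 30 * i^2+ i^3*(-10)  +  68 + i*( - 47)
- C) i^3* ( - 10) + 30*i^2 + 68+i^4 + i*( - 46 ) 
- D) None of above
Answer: B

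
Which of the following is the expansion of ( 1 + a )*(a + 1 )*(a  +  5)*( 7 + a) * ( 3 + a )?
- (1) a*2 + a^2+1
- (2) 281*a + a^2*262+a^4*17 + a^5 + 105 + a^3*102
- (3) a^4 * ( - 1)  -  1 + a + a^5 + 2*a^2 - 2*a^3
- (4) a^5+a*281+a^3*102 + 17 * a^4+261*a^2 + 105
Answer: 2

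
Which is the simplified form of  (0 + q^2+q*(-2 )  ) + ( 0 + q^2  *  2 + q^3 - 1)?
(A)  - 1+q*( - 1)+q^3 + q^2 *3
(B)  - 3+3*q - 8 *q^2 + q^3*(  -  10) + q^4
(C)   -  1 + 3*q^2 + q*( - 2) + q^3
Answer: C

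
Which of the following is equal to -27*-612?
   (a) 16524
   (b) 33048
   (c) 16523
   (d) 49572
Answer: a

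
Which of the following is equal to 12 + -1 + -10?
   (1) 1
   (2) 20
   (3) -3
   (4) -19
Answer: 1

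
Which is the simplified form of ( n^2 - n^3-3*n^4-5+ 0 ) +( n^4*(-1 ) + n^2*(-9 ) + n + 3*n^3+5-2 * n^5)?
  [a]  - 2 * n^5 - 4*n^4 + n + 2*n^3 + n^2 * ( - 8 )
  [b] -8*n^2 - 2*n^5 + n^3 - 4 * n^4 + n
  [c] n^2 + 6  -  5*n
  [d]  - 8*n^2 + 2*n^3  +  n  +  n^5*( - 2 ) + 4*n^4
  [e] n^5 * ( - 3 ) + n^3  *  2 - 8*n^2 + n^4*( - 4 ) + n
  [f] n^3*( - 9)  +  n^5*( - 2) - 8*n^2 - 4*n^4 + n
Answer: a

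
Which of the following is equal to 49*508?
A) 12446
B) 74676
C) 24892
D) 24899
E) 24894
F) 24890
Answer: C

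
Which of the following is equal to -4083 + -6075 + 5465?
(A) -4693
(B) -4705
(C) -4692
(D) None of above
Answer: A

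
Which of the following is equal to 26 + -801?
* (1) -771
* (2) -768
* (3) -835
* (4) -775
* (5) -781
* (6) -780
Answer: 4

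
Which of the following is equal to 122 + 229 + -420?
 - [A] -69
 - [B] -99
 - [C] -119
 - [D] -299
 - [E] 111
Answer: A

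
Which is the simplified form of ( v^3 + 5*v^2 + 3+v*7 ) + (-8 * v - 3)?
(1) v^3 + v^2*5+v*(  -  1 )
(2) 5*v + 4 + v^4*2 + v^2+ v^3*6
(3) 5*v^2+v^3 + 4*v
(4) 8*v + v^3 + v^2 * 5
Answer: 1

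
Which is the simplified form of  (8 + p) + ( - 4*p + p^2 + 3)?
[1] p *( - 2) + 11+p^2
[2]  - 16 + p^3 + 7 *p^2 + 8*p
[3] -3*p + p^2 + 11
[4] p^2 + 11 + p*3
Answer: 3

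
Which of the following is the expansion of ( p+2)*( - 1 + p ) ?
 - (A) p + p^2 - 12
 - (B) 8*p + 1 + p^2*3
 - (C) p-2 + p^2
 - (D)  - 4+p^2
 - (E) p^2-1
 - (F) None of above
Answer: C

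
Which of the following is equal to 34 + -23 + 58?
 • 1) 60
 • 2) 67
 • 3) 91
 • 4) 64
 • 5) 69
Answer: 5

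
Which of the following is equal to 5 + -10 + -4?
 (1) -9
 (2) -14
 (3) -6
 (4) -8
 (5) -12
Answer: 1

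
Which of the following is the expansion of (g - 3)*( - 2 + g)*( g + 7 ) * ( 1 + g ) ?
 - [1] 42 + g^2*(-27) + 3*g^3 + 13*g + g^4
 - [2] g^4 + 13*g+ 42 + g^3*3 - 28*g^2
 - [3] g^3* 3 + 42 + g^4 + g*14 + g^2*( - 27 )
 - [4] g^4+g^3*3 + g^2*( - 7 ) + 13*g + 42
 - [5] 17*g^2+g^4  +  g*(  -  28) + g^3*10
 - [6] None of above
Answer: 1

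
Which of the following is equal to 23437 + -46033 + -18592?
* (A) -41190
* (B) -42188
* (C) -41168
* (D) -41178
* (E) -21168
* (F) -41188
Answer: F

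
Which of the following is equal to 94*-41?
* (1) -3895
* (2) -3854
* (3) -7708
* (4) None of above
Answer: 2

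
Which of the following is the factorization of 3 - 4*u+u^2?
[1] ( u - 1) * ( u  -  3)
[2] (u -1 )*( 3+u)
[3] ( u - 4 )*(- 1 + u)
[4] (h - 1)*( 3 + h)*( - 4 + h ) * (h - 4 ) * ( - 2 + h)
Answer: 1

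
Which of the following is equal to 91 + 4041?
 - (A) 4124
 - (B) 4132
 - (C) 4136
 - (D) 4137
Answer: B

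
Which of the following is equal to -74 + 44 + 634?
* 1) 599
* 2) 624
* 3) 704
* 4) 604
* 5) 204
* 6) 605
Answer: 4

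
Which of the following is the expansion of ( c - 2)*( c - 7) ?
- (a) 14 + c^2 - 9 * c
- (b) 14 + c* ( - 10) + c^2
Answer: a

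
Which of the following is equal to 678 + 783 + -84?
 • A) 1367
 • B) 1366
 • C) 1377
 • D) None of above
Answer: C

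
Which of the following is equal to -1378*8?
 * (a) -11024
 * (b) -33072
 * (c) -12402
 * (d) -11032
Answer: a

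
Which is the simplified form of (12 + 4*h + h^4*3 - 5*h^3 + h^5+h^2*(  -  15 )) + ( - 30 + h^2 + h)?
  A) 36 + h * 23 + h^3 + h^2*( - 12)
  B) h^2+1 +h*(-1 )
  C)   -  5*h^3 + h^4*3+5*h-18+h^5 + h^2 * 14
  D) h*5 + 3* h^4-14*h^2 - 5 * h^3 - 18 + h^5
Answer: D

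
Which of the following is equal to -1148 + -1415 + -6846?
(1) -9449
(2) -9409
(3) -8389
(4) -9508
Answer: 2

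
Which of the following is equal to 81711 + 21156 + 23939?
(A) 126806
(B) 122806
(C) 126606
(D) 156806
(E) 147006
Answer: A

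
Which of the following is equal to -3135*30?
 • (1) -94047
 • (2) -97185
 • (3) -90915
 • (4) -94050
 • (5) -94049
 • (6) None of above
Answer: 4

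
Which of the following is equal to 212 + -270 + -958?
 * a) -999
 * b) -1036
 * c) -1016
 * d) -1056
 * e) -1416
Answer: c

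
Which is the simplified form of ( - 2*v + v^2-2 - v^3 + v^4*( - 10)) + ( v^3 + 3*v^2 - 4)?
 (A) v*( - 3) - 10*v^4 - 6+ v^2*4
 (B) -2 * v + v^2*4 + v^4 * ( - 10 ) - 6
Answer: B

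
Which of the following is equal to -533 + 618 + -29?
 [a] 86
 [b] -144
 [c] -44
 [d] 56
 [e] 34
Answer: d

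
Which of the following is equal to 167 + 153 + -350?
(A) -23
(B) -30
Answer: B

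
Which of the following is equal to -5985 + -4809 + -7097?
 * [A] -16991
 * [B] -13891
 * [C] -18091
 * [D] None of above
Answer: D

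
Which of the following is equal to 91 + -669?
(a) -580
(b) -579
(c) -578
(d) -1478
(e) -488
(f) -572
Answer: c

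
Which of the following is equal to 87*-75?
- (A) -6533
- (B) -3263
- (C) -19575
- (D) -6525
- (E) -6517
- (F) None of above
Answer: D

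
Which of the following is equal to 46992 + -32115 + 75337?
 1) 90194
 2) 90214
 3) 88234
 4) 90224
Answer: 2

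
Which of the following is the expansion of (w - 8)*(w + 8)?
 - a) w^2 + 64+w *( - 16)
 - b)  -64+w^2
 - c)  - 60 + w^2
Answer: b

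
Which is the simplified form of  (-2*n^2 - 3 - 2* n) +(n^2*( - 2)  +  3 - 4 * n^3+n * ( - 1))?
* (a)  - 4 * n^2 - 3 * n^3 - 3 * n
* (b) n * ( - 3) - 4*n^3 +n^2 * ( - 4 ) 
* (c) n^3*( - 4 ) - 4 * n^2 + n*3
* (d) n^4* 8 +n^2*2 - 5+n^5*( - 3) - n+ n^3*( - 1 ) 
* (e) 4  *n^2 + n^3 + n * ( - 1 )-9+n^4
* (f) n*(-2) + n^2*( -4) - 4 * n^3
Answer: b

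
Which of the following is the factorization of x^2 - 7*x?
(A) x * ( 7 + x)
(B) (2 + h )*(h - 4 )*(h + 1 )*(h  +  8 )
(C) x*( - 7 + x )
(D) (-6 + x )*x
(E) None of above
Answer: C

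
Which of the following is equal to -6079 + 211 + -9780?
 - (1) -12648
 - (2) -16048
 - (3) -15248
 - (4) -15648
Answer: 4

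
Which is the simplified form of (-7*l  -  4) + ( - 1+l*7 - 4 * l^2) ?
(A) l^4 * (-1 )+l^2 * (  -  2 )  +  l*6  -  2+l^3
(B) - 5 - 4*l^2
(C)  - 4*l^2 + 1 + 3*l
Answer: B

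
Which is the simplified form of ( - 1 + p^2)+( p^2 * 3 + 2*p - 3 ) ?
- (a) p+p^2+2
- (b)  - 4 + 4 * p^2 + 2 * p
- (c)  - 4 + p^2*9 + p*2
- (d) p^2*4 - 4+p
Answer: b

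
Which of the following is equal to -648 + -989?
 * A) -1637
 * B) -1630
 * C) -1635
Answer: A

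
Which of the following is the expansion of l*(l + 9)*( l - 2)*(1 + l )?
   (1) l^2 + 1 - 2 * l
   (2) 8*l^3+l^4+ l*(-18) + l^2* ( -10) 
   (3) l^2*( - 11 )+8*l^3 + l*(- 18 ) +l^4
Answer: 3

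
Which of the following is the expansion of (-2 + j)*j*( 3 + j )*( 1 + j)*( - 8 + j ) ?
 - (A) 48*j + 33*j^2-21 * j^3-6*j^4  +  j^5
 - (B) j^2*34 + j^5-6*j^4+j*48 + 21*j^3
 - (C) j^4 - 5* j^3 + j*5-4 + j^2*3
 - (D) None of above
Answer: D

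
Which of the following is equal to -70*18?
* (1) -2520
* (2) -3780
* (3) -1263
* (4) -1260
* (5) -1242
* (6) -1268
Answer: 4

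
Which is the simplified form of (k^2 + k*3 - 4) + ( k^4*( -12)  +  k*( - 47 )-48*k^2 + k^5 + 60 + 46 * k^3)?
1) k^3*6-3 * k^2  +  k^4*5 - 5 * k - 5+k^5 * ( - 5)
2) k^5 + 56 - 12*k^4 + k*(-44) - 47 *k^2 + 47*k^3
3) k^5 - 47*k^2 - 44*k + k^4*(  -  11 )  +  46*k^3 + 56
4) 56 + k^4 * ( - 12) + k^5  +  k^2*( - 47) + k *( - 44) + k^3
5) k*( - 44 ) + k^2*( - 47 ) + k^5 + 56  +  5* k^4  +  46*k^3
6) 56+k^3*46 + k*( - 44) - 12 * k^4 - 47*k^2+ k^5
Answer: 6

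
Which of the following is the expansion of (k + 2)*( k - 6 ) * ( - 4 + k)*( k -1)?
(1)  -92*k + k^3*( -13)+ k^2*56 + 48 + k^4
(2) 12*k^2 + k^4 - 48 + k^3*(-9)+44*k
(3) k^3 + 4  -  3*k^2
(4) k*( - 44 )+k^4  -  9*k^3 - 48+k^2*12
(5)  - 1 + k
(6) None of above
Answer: 2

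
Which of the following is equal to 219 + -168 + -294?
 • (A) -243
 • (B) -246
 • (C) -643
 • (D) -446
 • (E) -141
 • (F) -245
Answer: A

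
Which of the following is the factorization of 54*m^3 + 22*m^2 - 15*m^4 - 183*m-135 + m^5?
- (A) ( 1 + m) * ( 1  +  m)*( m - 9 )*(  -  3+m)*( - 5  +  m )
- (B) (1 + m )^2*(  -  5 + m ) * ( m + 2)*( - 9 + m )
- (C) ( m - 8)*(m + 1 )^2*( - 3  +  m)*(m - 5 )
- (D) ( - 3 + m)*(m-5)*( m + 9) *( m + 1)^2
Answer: A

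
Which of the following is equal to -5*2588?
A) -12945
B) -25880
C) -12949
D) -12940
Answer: D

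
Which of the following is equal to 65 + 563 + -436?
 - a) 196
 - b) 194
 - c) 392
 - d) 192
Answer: d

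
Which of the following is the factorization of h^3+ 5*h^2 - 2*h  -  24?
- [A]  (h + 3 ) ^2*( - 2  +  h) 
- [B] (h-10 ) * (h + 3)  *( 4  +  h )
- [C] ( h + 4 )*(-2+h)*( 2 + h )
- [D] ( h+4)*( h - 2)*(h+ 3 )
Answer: D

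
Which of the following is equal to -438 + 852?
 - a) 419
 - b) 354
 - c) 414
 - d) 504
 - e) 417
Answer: c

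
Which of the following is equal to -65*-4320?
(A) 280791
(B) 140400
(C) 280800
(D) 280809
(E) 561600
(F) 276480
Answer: C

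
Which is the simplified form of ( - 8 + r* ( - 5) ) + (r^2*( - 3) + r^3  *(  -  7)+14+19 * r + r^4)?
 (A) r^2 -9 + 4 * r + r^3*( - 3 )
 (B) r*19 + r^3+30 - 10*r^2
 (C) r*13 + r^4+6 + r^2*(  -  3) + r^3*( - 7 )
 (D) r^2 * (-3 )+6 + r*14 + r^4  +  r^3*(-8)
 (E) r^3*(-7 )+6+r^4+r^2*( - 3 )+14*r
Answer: E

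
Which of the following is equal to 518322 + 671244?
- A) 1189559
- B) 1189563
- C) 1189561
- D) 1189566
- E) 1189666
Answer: D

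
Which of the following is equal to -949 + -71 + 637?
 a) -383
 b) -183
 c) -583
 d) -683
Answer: a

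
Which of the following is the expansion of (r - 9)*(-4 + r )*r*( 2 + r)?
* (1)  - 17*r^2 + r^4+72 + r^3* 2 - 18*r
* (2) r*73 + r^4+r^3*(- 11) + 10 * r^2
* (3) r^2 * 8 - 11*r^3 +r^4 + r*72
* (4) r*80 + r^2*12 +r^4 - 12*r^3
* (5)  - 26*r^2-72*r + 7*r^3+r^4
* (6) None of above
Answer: 6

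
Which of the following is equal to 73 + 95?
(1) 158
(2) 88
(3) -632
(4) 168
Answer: 4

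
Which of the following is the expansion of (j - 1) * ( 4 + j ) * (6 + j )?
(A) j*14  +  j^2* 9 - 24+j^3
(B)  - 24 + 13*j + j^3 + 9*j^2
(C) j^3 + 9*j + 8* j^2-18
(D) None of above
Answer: A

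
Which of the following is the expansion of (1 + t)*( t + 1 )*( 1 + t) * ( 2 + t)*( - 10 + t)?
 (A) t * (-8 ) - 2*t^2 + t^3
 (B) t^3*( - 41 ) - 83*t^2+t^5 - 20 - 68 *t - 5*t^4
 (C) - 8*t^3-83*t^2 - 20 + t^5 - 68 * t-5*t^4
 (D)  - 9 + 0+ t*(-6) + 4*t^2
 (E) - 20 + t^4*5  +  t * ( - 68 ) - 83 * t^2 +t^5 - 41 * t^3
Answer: B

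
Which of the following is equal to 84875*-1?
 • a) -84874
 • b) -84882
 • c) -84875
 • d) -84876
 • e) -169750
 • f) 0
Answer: c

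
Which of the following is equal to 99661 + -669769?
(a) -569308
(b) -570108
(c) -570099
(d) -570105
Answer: b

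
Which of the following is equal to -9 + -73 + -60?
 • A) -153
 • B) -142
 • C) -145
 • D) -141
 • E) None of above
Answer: B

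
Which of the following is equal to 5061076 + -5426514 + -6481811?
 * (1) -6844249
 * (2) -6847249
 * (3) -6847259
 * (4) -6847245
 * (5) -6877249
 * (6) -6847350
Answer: 2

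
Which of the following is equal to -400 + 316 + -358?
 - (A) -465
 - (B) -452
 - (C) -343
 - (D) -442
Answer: D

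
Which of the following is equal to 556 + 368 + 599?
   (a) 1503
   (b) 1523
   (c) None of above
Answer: b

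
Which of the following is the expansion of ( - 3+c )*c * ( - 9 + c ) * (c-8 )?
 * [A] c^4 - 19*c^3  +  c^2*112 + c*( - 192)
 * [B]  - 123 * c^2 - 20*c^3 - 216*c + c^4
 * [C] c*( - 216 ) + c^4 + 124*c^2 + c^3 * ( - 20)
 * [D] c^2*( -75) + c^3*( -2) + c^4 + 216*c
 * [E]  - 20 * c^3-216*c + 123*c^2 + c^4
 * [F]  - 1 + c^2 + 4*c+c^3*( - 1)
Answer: E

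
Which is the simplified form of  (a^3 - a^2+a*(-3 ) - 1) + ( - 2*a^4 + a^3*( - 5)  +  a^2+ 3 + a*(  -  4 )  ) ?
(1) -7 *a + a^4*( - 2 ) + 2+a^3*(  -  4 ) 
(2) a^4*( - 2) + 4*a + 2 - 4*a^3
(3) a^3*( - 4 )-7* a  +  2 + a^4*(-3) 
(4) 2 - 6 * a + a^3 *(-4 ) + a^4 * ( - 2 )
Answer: 1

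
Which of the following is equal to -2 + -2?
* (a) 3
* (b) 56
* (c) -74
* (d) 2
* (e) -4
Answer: e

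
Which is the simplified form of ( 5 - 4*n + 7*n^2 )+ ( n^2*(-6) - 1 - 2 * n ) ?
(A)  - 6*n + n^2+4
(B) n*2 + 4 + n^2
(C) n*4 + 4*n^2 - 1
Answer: A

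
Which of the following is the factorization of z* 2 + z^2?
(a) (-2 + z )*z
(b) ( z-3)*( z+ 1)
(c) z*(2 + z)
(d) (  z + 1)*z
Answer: c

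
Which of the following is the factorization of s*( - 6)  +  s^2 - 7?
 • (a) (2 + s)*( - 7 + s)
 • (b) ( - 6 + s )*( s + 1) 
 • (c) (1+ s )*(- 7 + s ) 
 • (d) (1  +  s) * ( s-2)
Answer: c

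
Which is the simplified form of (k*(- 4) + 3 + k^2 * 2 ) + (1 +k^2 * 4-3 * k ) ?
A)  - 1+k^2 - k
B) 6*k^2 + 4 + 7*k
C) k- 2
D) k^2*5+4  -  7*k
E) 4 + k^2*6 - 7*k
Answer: E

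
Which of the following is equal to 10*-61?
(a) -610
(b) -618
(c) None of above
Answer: a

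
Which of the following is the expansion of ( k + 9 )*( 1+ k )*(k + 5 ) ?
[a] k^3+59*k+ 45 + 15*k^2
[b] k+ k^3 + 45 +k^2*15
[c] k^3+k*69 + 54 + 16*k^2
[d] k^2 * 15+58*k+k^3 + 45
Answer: a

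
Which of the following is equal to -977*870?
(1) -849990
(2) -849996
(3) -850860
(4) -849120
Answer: 1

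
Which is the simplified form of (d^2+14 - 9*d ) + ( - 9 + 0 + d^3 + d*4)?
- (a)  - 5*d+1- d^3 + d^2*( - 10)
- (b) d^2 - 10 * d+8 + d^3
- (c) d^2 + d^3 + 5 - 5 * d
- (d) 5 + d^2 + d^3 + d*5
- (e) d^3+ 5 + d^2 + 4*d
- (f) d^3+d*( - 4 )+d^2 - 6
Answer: c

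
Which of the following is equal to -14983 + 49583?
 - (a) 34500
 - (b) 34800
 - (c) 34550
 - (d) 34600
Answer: d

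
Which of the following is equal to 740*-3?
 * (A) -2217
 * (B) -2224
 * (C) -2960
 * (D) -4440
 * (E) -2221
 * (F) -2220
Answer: F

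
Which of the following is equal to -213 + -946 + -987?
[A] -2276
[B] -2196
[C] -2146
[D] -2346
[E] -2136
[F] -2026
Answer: C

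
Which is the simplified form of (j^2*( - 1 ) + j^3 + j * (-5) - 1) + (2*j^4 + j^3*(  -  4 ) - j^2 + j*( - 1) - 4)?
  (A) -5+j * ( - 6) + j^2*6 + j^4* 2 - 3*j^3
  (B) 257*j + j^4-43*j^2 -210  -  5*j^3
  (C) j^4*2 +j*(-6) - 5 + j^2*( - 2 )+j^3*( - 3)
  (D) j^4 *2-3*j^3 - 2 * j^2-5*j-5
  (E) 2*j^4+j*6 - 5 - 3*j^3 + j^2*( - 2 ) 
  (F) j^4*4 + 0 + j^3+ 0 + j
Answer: C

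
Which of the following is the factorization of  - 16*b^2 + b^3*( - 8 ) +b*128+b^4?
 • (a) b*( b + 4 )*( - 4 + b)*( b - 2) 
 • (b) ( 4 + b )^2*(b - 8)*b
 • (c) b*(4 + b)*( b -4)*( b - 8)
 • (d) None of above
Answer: c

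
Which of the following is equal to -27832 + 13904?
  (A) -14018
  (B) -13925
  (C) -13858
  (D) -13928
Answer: D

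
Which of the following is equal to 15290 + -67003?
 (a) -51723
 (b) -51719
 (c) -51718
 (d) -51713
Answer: d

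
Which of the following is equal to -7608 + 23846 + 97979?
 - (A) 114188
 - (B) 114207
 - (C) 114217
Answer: C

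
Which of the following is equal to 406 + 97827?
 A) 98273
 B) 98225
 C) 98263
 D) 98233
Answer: D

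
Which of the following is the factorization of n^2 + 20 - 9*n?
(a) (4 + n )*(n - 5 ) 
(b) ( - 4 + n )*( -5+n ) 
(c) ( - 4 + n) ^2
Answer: b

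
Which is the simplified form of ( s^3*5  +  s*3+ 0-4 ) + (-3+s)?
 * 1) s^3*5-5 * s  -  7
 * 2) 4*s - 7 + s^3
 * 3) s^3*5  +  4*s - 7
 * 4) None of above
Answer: 3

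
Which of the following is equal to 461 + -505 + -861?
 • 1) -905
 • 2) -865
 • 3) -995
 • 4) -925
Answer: 1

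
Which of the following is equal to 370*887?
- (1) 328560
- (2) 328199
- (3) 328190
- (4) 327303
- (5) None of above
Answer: 3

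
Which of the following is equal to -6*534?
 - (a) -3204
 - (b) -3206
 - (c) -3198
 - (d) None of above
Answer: a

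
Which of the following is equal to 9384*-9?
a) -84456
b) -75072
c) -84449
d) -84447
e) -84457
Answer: a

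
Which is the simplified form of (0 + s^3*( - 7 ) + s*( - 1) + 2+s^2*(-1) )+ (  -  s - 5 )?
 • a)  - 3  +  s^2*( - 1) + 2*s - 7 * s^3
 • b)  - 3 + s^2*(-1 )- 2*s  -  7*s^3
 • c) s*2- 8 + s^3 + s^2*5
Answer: b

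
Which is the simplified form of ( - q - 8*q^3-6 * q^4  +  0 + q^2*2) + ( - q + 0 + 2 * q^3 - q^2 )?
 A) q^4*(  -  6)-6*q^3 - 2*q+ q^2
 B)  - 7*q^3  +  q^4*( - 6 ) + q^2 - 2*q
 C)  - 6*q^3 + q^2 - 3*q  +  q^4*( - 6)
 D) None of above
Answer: A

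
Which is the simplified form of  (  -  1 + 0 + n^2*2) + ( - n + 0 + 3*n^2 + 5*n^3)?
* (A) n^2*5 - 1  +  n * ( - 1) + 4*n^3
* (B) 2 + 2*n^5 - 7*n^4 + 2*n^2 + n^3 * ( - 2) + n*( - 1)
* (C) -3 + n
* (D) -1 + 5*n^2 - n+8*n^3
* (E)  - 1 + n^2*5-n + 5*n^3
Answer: E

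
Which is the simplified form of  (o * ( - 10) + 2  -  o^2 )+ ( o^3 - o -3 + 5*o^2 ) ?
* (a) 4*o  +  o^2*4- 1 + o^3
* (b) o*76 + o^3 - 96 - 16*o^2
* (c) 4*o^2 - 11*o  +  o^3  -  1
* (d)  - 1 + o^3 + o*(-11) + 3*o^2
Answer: c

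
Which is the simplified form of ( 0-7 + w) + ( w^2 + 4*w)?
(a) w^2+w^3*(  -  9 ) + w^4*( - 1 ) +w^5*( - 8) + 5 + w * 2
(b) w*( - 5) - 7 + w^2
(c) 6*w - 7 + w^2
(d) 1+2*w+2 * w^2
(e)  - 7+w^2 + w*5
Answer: e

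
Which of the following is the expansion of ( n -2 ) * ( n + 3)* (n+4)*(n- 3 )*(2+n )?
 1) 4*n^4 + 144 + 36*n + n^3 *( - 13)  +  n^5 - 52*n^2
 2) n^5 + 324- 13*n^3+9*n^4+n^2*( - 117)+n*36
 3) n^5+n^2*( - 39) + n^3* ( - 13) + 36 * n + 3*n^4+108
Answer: 1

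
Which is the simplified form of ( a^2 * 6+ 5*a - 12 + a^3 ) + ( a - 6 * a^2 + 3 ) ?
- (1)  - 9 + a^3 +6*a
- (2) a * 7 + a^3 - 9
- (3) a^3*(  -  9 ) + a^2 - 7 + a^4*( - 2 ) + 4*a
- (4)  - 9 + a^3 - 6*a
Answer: 1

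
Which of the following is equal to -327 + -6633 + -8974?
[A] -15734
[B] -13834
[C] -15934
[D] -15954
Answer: C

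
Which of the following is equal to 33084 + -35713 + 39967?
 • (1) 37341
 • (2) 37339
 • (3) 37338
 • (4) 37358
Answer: 3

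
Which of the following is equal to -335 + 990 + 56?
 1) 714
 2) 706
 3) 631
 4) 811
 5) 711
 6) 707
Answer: 5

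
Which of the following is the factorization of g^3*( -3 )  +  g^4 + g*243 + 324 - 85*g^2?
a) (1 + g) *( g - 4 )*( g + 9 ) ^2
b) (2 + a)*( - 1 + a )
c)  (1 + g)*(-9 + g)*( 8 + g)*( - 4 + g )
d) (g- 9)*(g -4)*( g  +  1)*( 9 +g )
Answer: d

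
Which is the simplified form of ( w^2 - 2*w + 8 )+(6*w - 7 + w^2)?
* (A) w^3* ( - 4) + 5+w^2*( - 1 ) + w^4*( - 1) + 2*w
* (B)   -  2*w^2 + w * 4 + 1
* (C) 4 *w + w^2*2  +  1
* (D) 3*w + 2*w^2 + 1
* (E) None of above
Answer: C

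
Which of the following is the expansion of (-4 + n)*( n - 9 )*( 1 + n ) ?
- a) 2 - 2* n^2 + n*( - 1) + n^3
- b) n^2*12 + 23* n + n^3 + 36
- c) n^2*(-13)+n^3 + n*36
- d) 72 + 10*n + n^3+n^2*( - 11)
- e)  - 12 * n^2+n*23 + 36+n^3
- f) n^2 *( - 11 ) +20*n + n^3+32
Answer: e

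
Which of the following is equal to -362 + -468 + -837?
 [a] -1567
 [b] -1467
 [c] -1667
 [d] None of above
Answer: c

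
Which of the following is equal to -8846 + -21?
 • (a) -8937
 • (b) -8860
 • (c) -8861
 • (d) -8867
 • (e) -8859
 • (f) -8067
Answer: d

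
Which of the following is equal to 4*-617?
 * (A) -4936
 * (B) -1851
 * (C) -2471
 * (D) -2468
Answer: D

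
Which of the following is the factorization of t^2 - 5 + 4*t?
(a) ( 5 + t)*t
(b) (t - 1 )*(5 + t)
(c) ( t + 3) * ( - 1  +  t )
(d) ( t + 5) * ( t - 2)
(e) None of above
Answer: b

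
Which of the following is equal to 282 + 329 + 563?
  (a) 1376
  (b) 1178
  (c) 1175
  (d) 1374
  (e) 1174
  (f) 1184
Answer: e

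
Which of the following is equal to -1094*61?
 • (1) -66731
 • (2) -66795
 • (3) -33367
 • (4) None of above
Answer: 4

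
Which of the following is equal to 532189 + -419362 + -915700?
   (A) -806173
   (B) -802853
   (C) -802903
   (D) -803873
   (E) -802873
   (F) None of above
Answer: E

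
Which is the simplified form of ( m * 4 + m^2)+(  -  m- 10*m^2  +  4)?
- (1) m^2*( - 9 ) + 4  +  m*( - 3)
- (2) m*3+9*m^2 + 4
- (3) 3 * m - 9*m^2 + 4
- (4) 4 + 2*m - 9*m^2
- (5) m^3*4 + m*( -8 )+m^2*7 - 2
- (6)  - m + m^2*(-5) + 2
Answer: 3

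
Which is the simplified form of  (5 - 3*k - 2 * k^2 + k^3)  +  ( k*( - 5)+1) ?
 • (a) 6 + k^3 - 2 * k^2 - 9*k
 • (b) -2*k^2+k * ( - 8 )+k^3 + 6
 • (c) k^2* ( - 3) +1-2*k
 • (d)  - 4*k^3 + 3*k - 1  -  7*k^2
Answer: b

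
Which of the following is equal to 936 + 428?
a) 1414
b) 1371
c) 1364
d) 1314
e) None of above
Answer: c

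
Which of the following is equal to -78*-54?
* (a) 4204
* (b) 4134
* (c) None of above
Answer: c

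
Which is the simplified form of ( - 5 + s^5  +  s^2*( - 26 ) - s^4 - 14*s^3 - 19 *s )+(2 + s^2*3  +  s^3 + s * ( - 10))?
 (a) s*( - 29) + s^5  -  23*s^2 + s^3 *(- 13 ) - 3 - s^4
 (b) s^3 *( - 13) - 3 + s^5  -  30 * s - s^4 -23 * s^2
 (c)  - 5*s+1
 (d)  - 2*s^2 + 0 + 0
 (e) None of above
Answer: a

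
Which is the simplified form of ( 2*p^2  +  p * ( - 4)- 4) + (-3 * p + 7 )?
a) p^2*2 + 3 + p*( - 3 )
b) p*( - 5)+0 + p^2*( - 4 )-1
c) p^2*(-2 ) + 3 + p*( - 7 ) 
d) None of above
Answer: d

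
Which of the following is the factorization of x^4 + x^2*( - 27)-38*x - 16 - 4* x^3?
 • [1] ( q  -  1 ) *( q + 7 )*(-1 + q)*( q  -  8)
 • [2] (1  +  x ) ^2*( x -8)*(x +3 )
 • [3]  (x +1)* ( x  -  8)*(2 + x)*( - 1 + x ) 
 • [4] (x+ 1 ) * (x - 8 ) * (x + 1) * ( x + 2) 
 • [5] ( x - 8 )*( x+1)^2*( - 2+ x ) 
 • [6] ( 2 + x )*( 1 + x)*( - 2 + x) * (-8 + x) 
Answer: 4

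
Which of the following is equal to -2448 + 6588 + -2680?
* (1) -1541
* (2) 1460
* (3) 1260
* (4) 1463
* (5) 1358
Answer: 2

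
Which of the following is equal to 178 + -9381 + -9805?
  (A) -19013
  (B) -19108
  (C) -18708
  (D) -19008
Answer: D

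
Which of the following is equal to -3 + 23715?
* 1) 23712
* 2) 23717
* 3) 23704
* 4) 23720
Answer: 1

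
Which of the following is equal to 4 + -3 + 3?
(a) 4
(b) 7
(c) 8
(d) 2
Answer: a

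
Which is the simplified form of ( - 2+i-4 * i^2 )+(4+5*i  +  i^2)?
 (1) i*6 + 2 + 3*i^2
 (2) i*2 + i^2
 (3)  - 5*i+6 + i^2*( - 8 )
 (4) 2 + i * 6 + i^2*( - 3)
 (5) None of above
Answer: 4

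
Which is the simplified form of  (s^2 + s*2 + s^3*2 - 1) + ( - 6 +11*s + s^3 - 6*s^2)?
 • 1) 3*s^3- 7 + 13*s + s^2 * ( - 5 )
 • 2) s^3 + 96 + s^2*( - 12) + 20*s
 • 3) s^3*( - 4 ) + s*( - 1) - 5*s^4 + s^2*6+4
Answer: 1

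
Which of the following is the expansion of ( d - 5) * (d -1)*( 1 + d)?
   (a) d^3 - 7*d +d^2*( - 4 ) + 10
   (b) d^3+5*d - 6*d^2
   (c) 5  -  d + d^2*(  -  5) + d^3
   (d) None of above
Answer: c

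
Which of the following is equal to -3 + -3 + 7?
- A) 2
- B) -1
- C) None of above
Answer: C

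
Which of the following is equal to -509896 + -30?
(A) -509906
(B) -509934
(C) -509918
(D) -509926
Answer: D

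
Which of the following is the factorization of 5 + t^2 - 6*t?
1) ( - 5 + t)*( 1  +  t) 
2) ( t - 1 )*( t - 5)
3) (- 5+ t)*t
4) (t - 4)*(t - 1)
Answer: 2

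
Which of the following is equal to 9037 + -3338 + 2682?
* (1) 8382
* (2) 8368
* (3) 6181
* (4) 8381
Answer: 4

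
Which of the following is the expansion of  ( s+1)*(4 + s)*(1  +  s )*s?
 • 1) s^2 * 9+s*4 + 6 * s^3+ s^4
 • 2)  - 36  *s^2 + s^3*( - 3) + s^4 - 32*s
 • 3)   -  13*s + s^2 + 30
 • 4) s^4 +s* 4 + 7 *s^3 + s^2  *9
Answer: 1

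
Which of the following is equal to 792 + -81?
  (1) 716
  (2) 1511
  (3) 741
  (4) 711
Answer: 4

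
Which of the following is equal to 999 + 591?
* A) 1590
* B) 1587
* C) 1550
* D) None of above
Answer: A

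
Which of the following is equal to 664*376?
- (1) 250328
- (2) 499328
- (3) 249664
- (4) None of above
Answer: 3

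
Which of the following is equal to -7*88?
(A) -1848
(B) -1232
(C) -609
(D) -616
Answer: D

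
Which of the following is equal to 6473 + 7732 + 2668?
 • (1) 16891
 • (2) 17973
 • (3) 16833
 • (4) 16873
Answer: 4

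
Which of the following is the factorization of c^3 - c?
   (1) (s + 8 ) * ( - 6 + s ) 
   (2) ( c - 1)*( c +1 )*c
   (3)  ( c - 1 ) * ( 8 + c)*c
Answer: 2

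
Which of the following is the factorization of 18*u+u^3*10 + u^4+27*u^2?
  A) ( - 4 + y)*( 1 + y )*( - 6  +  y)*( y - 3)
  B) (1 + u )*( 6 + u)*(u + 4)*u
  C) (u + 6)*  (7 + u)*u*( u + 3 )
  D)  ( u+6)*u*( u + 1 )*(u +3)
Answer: D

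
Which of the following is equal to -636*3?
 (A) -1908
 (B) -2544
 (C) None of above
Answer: A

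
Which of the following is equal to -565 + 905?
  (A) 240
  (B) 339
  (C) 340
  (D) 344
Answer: C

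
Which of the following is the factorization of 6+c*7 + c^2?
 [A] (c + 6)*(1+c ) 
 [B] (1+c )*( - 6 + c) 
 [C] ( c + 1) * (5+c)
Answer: A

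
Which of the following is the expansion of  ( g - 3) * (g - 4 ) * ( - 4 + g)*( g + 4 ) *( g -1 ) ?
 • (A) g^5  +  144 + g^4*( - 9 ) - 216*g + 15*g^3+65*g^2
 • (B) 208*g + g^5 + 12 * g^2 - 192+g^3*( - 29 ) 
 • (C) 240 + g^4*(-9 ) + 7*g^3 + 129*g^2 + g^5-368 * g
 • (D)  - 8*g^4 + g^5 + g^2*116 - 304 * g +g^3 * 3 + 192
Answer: D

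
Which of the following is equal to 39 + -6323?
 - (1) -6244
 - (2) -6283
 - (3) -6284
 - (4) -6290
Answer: 3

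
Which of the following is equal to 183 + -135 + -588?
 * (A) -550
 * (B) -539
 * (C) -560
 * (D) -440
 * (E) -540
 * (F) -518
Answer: E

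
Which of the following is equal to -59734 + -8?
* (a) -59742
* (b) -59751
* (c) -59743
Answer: a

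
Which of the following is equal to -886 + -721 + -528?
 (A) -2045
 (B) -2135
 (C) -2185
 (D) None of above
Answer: B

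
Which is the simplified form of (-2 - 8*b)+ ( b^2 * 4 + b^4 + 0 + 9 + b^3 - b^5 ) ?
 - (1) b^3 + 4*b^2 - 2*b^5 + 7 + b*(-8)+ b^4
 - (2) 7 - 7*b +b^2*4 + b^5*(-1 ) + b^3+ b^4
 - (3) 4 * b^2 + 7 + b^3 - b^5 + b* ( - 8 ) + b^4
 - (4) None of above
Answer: 3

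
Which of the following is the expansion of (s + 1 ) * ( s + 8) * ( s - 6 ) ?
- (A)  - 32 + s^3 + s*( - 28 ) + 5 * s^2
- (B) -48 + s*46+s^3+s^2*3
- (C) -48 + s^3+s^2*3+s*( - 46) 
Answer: C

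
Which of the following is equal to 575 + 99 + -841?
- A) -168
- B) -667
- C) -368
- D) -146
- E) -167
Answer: E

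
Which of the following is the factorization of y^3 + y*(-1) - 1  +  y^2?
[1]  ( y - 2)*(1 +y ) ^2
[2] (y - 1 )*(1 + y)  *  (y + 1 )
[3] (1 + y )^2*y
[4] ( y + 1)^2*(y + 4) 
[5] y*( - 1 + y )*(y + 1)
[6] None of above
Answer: 2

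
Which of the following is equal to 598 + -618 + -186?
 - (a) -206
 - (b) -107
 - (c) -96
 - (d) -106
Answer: a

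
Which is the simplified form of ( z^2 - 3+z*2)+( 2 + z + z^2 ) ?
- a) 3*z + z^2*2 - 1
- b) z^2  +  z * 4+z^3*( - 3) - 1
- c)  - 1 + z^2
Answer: a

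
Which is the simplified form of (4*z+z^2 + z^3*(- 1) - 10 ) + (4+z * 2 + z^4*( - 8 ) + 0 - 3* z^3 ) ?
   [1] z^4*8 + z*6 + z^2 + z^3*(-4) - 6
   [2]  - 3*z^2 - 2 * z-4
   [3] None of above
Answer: 3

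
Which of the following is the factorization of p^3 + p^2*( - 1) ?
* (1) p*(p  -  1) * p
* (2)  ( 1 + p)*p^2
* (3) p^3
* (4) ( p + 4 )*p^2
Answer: 1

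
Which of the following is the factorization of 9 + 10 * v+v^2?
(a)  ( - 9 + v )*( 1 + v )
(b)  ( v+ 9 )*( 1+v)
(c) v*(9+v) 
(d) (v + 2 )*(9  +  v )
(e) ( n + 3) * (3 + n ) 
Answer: b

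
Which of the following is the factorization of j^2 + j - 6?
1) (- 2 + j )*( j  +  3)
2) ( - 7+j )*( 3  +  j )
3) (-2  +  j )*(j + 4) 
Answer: 1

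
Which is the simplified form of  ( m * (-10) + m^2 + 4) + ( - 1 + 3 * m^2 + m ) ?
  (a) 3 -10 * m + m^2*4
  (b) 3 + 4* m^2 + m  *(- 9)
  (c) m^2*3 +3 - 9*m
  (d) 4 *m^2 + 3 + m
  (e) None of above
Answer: b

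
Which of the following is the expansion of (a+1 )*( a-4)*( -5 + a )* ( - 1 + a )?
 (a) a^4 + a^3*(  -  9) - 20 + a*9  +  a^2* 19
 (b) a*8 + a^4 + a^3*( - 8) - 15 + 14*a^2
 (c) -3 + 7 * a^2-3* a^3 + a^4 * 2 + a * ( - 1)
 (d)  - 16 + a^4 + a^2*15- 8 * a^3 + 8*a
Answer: a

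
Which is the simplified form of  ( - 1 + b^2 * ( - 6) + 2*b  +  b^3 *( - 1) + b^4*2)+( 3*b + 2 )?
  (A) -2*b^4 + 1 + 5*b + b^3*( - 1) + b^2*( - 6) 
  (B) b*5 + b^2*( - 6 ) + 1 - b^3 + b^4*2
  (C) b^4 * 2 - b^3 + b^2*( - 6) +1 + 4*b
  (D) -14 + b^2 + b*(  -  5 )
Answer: B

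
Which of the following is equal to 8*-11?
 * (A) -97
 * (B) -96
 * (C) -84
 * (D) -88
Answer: D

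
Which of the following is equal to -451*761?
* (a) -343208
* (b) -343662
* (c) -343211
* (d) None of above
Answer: c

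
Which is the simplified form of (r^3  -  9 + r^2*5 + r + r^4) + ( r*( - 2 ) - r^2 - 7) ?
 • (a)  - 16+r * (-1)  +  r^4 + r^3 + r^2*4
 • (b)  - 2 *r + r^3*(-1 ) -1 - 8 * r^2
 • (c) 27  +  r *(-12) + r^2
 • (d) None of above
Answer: a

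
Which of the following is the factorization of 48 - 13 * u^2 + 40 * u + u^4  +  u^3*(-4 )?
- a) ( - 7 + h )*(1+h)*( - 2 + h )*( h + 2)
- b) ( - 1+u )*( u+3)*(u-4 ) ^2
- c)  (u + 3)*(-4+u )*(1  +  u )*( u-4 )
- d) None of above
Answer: c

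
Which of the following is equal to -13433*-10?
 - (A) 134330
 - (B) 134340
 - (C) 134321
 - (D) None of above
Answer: A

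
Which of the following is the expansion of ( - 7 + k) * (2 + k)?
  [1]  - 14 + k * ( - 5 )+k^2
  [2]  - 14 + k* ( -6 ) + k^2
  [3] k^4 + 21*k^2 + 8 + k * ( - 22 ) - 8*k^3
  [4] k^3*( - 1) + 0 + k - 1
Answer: 1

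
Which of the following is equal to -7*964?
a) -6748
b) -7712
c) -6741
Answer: a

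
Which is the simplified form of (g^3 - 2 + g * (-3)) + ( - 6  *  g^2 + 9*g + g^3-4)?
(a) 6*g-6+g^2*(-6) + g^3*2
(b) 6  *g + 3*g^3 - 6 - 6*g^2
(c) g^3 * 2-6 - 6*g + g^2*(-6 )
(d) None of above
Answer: a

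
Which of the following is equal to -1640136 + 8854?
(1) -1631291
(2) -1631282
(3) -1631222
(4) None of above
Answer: 2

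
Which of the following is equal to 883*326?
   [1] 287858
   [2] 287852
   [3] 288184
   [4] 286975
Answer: 1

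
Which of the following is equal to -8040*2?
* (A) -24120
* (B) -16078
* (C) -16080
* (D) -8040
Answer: C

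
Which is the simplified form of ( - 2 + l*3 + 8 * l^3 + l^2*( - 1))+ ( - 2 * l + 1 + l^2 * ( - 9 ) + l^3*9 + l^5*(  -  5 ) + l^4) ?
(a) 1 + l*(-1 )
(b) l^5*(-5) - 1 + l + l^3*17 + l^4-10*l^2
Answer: b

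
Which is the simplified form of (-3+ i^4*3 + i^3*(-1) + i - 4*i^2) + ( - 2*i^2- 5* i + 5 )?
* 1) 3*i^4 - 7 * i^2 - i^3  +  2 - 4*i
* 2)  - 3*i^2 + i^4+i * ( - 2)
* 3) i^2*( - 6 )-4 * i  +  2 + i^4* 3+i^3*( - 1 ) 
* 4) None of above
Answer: 3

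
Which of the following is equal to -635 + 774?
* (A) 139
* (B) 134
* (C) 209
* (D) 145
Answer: A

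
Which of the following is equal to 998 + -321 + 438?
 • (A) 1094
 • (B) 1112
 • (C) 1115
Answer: C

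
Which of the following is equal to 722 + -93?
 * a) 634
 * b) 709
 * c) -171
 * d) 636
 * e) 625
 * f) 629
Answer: f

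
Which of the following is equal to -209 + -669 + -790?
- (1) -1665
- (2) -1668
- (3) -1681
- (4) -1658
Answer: 2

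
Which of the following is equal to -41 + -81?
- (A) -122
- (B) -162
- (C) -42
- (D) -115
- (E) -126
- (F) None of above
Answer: A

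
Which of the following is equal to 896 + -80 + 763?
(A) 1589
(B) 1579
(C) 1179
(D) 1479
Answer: B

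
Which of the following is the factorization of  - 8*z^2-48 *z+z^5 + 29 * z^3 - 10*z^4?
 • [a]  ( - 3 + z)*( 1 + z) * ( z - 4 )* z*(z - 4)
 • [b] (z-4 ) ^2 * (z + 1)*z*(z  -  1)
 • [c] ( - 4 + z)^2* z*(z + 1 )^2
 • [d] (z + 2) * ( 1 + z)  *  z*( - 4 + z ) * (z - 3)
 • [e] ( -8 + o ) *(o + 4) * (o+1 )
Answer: a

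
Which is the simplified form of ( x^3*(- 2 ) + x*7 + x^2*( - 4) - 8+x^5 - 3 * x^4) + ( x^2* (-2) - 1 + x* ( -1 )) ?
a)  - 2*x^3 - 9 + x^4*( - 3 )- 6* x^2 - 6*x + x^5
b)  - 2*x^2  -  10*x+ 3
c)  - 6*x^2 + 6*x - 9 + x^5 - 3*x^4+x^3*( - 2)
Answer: c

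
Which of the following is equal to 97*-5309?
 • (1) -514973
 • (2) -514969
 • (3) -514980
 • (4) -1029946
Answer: 1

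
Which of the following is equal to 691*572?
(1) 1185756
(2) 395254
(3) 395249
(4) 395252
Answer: 4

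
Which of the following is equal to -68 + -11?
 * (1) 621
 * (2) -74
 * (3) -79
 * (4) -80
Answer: 3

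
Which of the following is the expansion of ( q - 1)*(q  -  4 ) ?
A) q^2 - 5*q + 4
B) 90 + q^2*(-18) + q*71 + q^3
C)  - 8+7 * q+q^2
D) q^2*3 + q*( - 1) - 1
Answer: A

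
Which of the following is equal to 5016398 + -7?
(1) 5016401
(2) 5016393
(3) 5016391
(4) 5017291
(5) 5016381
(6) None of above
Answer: 3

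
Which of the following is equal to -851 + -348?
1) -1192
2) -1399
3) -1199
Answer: 3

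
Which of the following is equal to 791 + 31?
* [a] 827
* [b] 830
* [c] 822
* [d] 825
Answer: c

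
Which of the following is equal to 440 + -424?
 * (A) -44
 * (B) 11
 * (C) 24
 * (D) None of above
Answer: D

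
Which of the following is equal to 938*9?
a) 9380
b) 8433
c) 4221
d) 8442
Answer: d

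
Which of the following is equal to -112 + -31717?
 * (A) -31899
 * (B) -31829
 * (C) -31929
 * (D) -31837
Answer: B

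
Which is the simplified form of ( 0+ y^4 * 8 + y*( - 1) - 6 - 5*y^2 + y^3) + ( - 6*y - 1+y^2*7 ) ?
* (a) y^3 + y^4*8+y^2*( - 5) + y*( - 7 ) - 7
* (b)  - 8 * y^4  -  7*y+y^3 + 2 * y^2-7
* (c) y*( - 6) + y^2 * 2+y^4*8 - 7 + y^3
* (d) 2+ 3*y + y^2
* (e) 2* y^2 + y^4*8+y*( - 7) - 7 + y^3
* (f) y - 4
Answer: e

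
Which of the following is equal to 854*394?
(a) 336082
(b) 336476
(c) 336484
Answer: b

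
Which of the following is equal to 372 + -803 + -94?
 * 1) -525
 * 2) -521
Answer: 1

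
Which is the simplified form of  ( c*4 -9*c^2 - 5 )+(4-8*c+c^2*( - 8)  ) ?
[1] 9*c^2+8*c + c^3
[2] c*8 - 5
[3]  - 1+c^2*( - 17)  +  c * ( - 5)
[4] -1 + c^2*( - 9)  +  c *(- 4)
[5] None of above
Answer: 5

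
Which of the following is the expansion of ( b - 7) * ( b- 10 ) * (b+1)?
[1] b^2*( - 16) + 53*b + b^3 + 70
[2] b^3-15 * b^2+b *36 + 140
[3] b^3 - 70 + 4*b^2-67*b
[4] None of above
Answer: 1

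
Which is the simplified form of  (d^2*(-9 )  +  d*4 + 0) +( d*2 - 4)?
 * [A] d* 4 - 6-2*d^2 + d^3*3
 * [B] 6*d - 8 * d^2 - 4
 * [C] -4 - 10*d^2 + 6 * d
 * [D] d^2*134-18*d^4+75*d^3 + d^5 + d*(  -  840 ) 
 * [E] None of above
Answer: E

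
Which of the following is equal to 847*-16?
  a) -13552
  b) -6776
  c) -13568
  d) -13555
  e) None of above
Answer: a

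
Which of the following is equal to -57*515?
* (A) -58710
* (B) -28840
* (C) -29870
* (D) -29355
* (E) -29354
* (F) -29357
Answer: D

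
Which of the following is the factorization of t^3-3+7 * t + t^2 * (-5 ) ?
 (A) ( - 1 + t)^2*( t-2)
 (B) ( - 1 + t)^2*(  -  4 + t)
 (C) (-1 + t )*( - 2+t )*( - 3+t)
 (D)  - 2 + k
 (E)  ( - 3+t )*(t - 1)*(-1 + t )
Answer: E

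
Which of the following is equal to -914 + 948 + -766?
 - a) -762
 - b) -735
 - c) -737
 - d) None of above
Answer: d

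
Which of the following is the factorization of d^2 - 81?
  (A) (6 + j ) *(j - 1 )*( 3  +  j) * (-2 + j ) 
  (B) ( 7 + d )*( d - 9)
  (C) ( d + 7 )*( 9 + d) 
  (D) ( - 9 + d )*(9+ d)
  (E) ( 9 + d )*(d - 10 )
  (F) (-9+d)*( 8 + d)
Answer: D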